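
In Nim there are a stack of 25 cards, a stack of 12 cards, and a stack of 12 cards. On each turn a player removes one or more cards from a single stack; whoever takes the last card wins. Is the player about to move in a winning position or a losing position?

Winning position

Bitwise XOR of the heap sizes:
  11001  (25)
  01100  (12)
  01100  (12)
  -----
  11001  (25)
The nim-sum is 25 ≠ 0, so this is an N-position: the player to move can win.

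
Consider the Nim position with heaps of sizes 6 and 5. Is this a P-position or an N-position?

N-position

Nim-sum: 6 XOR 5 = 3.
The nim-sum is 3 ≠ 0, so this is an N-position: the player to move can win.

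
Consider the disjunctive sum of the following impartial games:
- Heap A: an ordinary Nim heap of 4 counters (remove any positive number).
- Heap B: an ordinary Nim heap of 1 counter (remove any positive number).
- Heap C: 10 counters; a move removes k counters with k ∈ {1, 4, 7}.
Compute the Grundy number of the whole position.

5

Heap A is a plain Nim heap of size 4, so its Grundy value is 4.
Heap B is a plain Nim heap of size 1, so its Grundy value is 1.
Grundy values for heap C (subtraction set {1, 4, 7}):
k:     0  1  2  3  4  5  6  7  8  9 10
g(k):  0  1  0  1  2  0  1  2  0  1  0
So g(10) = 0.
By the Sprague-Grundy theorem, the Grundy value of a sum of independent games is the XOR of the component values.
Combined value = 4 ⊕ 1 ⊕ 0 = 5.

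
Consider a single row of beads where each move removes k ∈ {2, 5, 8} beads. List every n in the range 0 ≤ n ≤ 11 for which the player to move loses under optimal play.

0, 1, 4, 7, 10, 11

Compute g(0), g(1), … for moves {2, 5, 8}:
k:     0  1  2  3  4  5  6  7  8  9 10 11
g(k):  0  0  1  1  0  2  1  0  2  1  0  0
The P-positions (g = 0) in 0..11 are 0, 1, 4, 7, 10, 11.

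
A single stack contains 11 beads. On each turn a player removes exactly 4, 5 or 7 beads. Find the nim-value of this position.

Compute g(0), g(1), … for moves {4, 5, 7}:
g(0) = mex{} = 0
g(1) = mex{} = 0
g(2) = mex{} = 0
g(3) = mex{} = 0
g(4) = mex{0} = 1
g(5) = mex{0} = 1
g(6) = mex{0} = 1
g(7) = mex{0} = 1
g(8) = mex{0,1} = 2
g(9) = mex{0,1} = 2
g(10) = mex{0,1} = 2
g(11) = mex{1} = 0
So g(11) = 0.

0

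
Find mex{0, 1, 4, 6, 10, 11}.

2

The values 0, 1 are all present; 2 is the first non-negative integer missing from the set.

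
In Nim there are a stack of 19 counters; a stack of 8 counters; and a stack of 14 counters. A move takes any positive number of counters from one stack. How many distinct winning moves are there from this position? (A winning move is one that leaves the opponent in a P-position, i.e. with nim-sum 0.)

1

Nim-sum: 19 ⊕ 8 ⊕ 14 = 21.
The overall nim-sum is X = 21. A stack of size p has a winning move iff p XOR X < p (reduce it to p XOR X).
  19: 19 XOR 21 = 6 < 19 — winning move (to 6).
  8: 8 XOR 21 = 29 ≥ 8 — no move.
  14: 14 XOR 21 = 27 ≥ 14 — no move.
That gives 1 winning move.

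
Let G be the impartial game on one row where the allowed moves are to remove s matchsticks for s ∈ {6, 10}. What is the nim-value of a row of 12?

Grundy values for subtraction set {6, 10}:
g(0) = mex{} = 0
g(1) = mex{} = 0
g(2) = mex{} = 0
g(3) = mex{} = 0
g(4) = mex{} = 0
g(5) = mex{} = 0
g(6) = mex{0} = 1
g(7) = mex{0} = 1
g(8) = mex{0} = 1
g(9) = mex{0} = 1
g(10) = mex{0} = 1
g(11) = mex{0} = 1
g(12) = mex{0,1} = 2
So g(12) = 2.

2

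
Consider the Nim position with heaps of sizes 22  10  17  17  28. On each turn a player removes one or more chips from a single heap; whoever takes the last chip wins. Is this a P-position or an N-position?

P-position

Nim-sum: 22 XOR 10 XOR 17 XOR 17 XOR 28 = 0.
The nim-sum is 0, so this is a P-position: the player to move is in a losing position under optimal play.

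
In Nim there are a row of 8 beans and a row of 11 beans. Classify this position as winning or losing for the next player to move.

Winning position

Nim-sum: 8 XOR 11 = 3.
The nim-sum is 3 ≠ 0, so this is an N-position: the player to move can win.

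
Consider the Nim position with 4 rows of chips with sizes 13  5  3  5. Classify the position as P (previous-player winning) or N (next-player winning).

N-position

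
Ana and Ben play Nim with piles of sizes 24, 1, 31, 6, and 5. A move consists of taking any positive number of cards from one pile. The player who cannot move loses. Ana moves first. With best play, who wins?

Compute the nim-sum pairwise:
24 ⊕ 1 = 25
25 ⊕ 31 = 6
6 ⊕ 6 = 0
0 ⊕ 5 = 5
The nim-sum is 5 ≠ 0, so this is an N-position: the player to move can win; Ana has a winning move.

Ana wins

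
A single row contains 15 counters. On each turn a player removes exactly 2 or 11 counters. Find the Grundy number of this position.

Grundy values for subtraction set {2, 11}:
k:     0  1  2  3  4  5  6  7  8  9 10 11 12 13 14 15
g(k):  0  0  1  1  0  0  1  1  0  0  1  1  2  0  0  1
So g(15) = 1.

1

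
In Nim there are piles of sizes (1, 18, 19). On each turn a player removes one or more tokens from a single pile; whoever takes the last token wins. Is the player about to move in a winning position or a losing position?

Losing position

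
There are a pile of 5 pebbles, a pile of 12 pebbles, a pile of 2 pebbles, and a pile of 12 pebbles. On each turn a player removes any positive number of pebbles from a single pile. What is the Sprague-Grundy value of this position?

Nim-sum: 5 ^ 12 ^ 2 ^ 12 = 7.

7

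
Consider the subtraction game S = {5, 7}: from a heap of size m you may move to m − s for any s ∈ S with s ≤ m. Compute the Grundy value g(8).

1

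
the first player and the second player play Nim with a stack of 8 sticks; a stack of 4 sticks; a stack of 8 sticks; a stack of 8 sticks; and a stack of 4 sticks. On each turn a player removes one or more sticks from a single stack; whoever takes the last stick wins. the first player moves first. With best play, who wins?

Bitwise XOR of the heap sizes:
  1000  (8)
  0100  (4)
  1000  (8)
  1000  (8)
  0100  (4)
  ----
  1000  (8)
The nim-sum is 8 ≠ 0, so this is an N-position: the player to move can win; the first player has a winning move.

the first player wins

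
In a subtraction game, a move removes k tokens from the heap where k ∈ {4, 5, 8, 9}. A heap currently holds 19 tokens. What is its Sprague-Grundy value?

Grundy values for subtraction set {4, 5, 8, 9}:
k:     0  1  2  3  4  5  6  7  8  9 10 11 12 13 14 15 16 17 18 19
g(k):  0  0  0  0  1  1  1  1  2  2  2  2  3  0  0  0  0  1  1  1
So g(19) = 1.

1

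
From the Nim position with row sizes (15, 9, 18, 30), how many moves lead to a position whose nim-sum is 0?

3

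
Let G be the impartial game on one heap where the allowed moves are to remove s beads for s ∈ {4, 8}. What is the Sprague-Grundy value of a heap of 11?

2

Compute g(0), g(1), … for moves {4, 8}:
k:     0  1  2  3  4  5  6  7  8  9 10 11
g(k):  0  0  0  0  1  1  1  1  2  2  2  2
So g(11) = 2.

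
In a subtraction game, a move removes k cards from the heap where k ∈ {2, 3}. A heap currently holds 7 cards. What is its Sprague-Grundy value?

Grundy values for subtraction set {2, 3}:
k:     0  1  2  3  4  5  6  7
g(k):  0  0  1  1  2  0  0  1
So g(7) = 1.

1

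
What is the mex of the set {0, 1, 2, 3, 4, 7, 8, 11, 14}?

5

The values 0, 1, 2, 3, 4 are all present; 5 is the first non-negative integer missing from the set.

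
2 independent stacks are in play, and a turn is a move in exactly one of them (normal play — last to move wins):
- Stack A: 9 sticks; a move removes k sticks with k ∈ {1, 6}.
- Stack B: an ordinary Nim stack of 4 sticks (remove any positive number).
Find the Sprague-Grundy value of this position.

Build the Grundy sequence for stack A with g(k) = mex{g(k−s) : s ∈ {1, 6}, s ≤ k}:
g(0) = mex{} = 0
g(1) = mex{0} = 1
g(2) = mex{1} = 0
g(3) = mex{0} = 1
g(4) = mex{1} = 0
g(5) = mex{0} = 1
g(6) = mex{0,1} = 2
g(7) = mex{1,2} = 0
g(8) = mex{0} = 1
g(9) = mex{1} = 0
So g(9) = 0.
Stack B is a plain Nim stack of size 4, so its Grundy value is 4.
The value of a disjunctive sum is the nim-sum of the parts.
Combined value = 0 ⊕ 4 = 4.

4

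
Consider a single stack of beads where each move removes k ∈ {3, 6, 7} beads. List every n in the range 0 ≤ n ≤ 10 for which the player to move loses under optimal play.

0, 1, 2, 10

Grundy values for subtraction set {3, 6, 7}:
g(0) = mex{} = 0
g(1) = mex{} = 0
g(2) = mex{} = 0
g(3) = mex{0} = 1
g(4) = mex{0} = 1
g(5) = mex{0} = 1
g(6) = mex{0,1} = 2
g(7) = mex{0,1} = 2
g(8) = mex{0,1} = 2
g(9) = mex{0,1,2} = 3
g(10) = mex{1,2} = 0
The P-positions (g = 0) in 0..10 are 0, 1, 2, 10.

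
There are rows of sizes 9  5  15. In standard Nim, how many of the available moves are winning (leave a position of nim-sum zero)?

Write each in binary and XOR column by column:
  1001  (9)
  0101  (5)
  1111  (15)
  ----
  0011  (3)
The overall nim-sum is X = 3. A row of size p has a winning move iff p XOR X < p (reduce it to p XOR X).
  9: 9 XOR 3 = 10 ≥ 9 — no move.
  5: 5 XOR 3 = 6 ≥ 5 — no move.
  15: 15 XOR 3 = 12 < 15 — winning move (to 12).
That gives 1 winning move.

1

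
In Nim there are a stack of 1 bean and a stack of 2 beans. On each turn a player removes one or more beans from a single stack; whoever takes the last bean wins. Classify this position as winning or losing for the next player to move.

Winning position

Compute the nim-sum pairwise:
1 ^ 2 = 3
The nim-sum is 3 ≠ 0, so this is an N-position: the player to move can win.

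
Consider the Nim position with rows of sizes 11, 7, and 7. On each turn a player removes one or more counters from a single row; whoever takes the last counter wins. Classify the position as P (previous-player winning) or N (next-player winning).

Nim-sum: 11 ⊕ 7 ⊕ 7 = 11.
The nim-sum is 11 ≠ 0, so this is an N-position: the player to move can win.

N-position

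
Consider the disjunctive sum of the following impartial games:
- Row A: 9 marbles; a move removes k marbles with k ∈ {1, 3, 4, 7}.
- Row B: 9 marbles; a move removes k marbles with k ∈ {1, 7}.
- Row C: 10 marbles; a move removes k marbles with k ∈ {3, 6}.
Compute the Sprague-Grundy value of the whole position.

For row A, compute g(0), g(1), … with moves {1, 3, 4, 7}:
k:     0  1  2  3  4  5  6  7  8  9
g(k):  0  1  0  1  2  3  2  3  0  1
So g(9) = 1.
For row B, compute g(0), g(1), … with moves {1, 7}:
g(0) = mex{} = 0
g(1) = mex{0} = 1
g(2) = mex{1} = 0
g(3) = mex{0} = 1
g(4) = mex{1} = 0
g(5) = mex{0} = 1
g(6) = mex{1} = 0
g(7) = mex{0} = 1
g(8) = mex{1} = 0
g(9) = mex{0} = 1
So g(9) = 1.
Build the Grundy sequence for row C with g(k) = mex{g(k−s) : s ∈ {3, 6}, s ≤ k}:
k:     0  1  2  3  4  5  6  7  8  9 10
g(k):  0  0  0  1  1  1  2  2  2  0  0
So g(10) = 0.
By the Sprague-Grundy theorem, the Grundy value of a sum of independent games is the XOR of the component values.
Combined value = 1 ⊕ 1 ⊕ 0 = 0.

0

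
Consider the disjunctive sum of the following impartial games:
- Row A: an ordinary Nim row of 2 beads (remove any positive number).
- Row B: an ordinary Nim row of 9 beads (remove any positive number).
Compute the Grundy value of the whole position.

11

Row A is a plain Nim row of size 2, so its Grundy value is 2.
Row B is a plain Nim row of size 9, so its Grundy value is 9.
The value of a disjunctive sum is the nim-sum of the parts.
Combined value = 2 XOR 9 = 11.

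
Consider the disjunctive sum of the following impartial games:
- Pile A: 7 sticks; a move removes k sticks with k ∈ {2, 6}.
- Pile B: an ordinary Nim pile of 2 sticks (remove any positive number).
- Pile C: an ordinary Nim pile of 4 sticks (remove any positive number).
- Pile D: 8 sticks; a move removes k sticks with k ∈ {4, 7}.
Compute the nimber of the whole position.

For pile A, compute g(0), g(1), … with moves {2, 6}:
g(0) = mex{} = 0
g(1) = mex{} = 0
g(2) = mex{0} = 1
g(3) = mex{0} = 1
g(4) = mex{1} = 0
g(5) = mex{1} = 0
g(6) = mex{0} = 1
g(7) = mex{0} = 1
So g(7) = 1.
Pile B is a plain Nim pile of size 2, so its Grundy value is 2.
Pile C is a plain Nim pile of size 4, so its Grundy value is 4.
For pile D, compute g(0), g(1), … with moves {4, 7}:
g(0) = mex{} = 0
g(1) = mex{} = 0
g(2) = mex{} = 0
g(3) = mex{} = 0
g(4) = mex{0} = 1
g(5) = mex{0} = 1
g(6) = mex{0} = 1
g(7) = mex{0} = 1
g(8) = mex{0,1} = 2
So g(8) = 2.
By the Sprague-Grundy theorem, the Grundy value of a sum of independent games is the XOR of the component values.
Combined value = 1 ⊕ 2 ⊕ 4 ⊕ 2 = 5.

5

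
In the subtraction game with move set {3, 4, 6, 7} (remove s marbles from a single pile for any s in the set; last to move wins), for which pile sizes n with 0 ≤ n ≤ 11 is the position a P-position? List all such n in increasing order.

0, 1, 2, 10, 11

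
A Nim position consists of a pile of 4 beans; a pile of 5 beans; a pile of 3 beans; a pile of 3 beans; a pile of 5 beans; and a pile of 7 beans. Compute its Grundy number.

3

Nim-sum: 4 ^ 5 ^ 3 ^ 3 ^ 5 ^ 7 = 3.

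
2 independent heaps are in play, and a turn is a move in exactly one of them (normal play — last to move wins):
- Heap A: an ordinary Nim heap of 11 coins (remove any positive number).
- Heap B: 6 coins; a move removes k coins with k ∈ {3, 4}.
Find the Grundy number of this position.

9

Heap A is a plain Nim heap of size 11, so its Grundy value is 11.
Build the Grundy sequence for heap B with g(k) = mex{g(k−s) : s ∈ {3, 4}, s ≤ k}:
k:     0  1  2  3  4  5  6
g(k):  0  0  0  1  1  1  2
So g(6) = 2.
The value of a disjunctive sum is the nim-sum of the parts.
Combined value = 11 XOR 2 = 9.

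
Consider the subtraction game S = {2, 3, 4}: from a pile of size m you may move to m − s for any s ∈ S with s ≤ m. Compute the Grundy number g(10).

2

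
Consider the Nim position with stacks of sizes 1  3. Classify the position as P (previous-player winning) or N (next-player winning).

N-position

Nim-sum: 1 ^ 3 = 2.
The nim-sum is 2 ≠ 0, so this is an N-position: the player to move can win.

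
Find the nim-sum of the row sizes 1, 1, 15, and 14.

1

Compute the nim-sum pairwise:
1 ^ 1 = 0
0 ^ 15 = 15
15 ^ 14 = 1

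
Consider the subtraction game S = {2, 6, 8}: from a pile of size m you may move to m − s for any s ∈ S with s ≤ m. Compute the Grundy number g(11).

3

Compute g(0), g(1), … for moves {2, 6, 8}:
k:     0  1  2  3  4  5  6  7  8  9 10 11
g(k):  0  0  1  1  0  0  1  1  2  2  3  3
So g(11) = 3.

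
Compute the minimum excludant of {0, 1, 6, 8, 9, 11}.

The values 0, 1 are all present; 2 is the first non-negative integer missing from the set.

2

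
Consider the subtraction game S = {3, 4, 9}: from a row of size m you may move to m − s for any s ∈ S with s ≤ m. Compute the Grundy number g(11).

1

Grundy values for subtraction set {3, 4, 9}:
g(0) = mex{} = 0
g(1) = mex{} = 0
g(2) = mex{} = 0
g(3) = mex{0} = 1
g(4) = mex{0} = 1
g(5) = mex{0} = 1
g(6) = mex{0,1} = 2
g(7) = mex{1} = 0
g(8) = mex{1} = 0
g(9) = mex{0,1,2} = 3
g(10) = mex{0,2} = 1
g(11) = mex{0} = 1
So g(11) = 1.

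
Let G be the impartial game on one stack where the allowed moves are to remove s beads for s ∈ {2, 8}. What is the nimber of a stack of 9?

Grundy values for subtraction set {2, 8}:
k:     0  1  2  3  4  5  6  7  8  9
g(k):  0  0  1  1  0  0  1  1  2  2
So g(9) = 2.

2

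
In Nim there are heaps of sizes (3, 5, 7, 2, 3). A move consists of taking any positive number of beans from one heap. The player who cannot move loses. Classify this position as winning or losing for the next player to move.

Compute the nim-sum pairwise:
3 ^ 5 = 6
6 ^ 7 = 1
1 ^ 2 = 3
3 ^ 3 = 0
The nim-sum is 0, so this is a P-position: the player to move is in a losing position under optimal play.

Losing position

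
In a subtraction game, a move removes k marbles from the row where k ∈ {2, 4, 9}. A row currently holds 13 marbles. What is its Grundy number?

0

Grundy values for subtraction set {2, 4, 9}:
g(0) = mex{} = 0
g(1) = mex{} = 0
g(2) = mex{0} = 1
g(3) = mex{0} = 1
g(4) = mex{0,1} = 2
g(5) = mex{0,1} = 2
g(6) = mex{1,2} = 0
g(7) = mex{1,2} = 0
g(8) = mex{0,2} = 1
g(9) = mex{0,2} = 1
g(10) = mex{0,1} = 2
g(11) = mex{0,1} = 2
g(12) = mex{1,2} = 0
g(13) = mex{1,2} = 0
So g(13) = 0.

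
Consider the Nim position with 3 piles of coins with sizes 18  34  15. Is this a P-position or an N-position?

N-position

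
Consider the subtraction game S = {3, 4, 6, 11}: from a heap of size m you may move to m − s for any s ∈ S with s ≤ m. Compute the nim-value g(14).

4

Compute g(0), g(1), … for moves {3, 4, 6, 11}:
g(0) = mex{} = 0
g(1) = mex{} = 0
g(2) = mex{} = 0
g(3) = mex{0} = 1
g(4) = mex{0} = 1
g(5) = mex{0} = 1
g(6) = mex{0,1} = 2
g(7) = mex{0,1} = 2
g(8) = mex{0,1} = 2
g(9) = mex{1,2} = 0
g(10) = mex{1,2} = 0
g(11) = mex{0,1,2} = 3
g(12) = mex{0,2} = 1
g(13) = mex{0,2} = 1
g(14) = mex{0,1,2,3} = 4
So g(14) = 4.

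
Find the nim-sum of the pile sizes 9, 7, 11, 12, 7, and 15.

Nim-sum: 9 ⊕ 7 ⊕ 11 ⊕ 12 ⊕ 7 ⊕ 15 = 1.

1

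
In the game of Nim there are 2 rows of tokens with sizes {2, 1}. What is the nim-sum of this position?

Compute the nim-sum pairwise:
2 ^ 1 = 3

3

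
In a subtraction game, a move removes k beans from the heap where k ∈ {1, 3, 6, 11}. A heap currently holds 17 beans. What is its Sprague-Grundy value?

1

Grundy values for subtraction set {1, 3, 6, 11}:
k:     0  1  2  3  4  5  6  7  8  9 10 11 12 13 14 15 16 17
g(k):  0  1  0  1  0  1  2  3  2  0  1  3  4  2  0  1  0  1
So g(17) = 1.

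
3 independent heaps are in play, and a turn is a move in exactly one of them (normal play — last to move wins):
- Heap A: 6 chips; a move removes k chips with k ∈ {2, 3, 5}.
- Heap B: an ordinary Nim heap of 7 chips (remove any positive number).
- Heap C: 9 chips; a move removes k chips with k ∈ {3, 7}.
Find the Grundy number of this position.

5

For heap A, compute g(0), g(1), … with moves {2, 3, 5}:
g(0) = mex{} = 0
g(1) = mex{} = 0
g(2) = mex{0} = 1
g(3) = mex{0} = 1
g(4) = mex{0,1} = 2
g(5) = mex{0,1} = 2
g(6) = mex{0,1,2} = 3
So g(6) = 3.
Heap B is a plain Nim heap of size 7, so its Grundy value is 7.
For heap C, compute g(0), g(1), … with moves {3, 7}:
k:     0  1  2  3  4  5  6  7  8  9
g(k):  0  0  0  1  1  1  0  2  2  1
So g(9) = 1.
By the Sprague-Grundy theorem, the Grundy value of a sum of independent games is the XOR of the component values.
Combined value = 3 ⊕ 7 ⊕ 1 = 5.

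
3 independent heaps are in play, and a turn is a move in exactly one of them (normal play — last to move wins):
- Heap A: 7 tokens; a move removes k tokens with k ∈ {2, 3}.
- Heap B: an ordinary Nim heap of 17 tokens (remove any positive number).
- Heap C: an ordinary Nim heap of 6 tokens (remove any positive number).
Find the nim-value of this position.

22

Build the Grundy sequence for heap A with g(k) = mex{g(k−s) : s ∈ {2, 3}, s ≤ k}:
k:     0  1  2  3  4  5  6  7
g(k):  0  0  1  1  2  0  0  1
So g(7) = 1.
Heap B is a plain Nim heap of size 17, so its Grundy value is 17.
Heap C is a plain Nim heap of size 6, so its Grundy value is 6.
By the Sprague-Grundy theorem, the Grundy value of a sum of independent games is the XOR of the component values.
Combined value = 1 XOR 17 XOR 6 = 22.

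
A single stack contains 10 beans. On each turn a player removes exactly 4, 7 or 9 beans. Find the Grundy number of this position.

2

Grundy values for subtraction set {4, 7, 9}:
g(0) = mex{} = 0
g(1) = mex{} = 0
g(2) = mex{} = 0
g(3) = mex{} = 0
g(4) = mex{0} = 1
g(5) = mex{0} = 1
g(6) = mex{0} = 1
g(7) = mex{0} = 1
g(8) = mex{0,1} = 2
g(9) = mex{0,1} = 2
g(10) = mex{0,1} = 2
So g(10) = 2.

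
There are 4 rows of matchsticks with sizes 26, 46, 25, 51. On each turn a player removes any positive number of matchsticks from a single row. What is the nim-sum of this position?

30

Compute the nim-sum pairwise:
26 ⊕ 46 = 52
52 ⊕ 25 = 45
45 ⊕ 51 = 30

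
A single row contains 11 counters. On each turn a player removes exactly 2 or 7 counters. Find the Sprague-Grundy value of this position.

1

Build the Grundy sequence with g(k) = mex{g(k−s) : s ∈ {2, 7}, s ≤ k}:
g(0) = mex{} = 0
g(1) = mex{} = 0
g(2) = mex{0} = 1
g(3) = mex{0} = 1
g(4) = mex{1} = 0
g(5) = mex{1} = 0
g(6) = mex{0} = 1
g(7) = mex{0} = 1
g(8) = mex{0,1} = 2
g(9) = mex{1} = 0
g(10) = mex{1,2} = 0
g(11) = mex{0} = 1
So g(11) = 1.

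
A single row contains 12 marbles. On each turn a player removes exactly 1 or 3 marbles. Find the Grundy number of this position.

0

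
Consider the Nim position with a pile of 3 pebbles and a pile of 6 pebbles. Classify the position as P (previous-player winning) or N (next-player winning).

N-position

Nim-sum: 3 ⊕ 6 = 5.
The nim-sum is 5 ≠ 0, so this is an N-position: the player to move can win.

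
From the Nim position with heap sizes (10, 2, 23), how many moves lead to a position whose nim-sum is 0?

Bitwise XOR of the heap sizes:
  01010  (10)
  00010  (2)
  10111  (23)
  -----
  11111  (31)
The overall nim-sum is X = 31. A heap of size p has a winning move iff p XOR X < p (reduce it to p XOR X).
  10: 10 XOR 31 = 21 ≥ 10 — no move.
  2: 2 XOR 31 = 29 ≥ 2 — no move.
  23: 23 XOR 31 = 8 < 23 — winning move (to 8).
That gives 1 winning move.

1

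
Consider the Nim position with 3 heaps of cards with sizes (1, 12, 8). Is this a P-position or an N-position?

Compute the nim-sum pairwise:
1 XOR 12 = 13
13 XOR 8 = 5
The nim-sum is 5 ≠ 0, so this is an N-position: the player to move can win.

N-position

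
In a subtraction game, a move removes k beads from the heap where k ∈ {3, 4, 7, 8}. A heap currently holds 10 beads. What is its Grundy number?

3

Grundy values for subtraction set {3, 4, 7, 8}:
k:     0  1  2  3  4  5  6  7  8  9 10
g(k):  0  0  0  1  1  1  2  2  2  3  3
So g(10) = 3.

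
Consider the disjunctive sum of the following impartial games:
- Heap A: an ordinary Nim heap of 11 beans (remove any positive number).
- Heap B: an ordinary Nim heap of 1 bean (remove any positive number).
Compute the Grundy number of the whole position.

10

Heap A is a plain Nim heap of size 11, so its Grundy value is 11.
Heap B is a plain Nim heap of size 1, so its Grundy value is 1.
By the Sprague-Grundy theorem, the Grundy value of a sum of independent games is the XOR of the component values.
Combined value = 11 XOR 1 = 10.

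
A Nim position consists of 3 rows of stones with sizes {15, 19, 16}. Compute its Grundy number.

12

Compute the nim-sum pairwise:
15 ⊕ 19 = 28
28 ⊕ 16 = 12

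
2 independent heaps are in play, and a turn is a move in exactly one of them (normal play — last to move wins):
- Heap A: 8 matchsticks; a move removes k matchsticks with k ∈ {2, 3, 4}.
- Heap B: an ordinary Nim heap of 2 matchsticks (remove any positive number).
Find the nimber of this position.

3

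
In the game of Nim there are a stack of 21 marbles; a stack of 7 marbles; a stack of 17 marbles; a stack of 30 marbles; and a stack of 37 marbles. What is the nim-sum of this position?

56

Compute the nim-sum pairwise:
21 ^ 7 = 18
18 ^ 17 = 3
3 ^ 30 = 29
29 ^ 37 = 56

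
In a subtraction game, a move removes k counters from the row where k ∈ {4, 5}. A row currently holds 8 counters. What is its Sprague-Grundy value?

Build the Grundy sequence with g(k) = mex{g(k−s) : s ∈ {4, 5}, s ≤ k}:
k:     0  1  2  3  4  5  6  7  8
g(k):  0  0  0  0  1  1  1  1  2
So g(8) = 2.

2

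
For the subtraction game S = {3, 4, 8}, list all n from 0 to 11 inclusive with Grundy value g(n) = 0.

0, 1, 2, 7

Grundy values for subtraction set {3, 4, 8}:
g(0) = mex{} = 0
g(1) = mex{} = 0
g(2) = mex{} = 0
g(3) = mex{0} = 1
g(4) = mex{0} = 1
g(5) = mex{0} = 1
g(6) = mex{0,1} = 2
g(7) = mex{1} = 0
g(8) = mex{0,1} = 2
g(9) = mex{0,1,2} = 3
g(10) = mex{0,2} = 1
g(11) = mex{0,1,2} = 3
The P-positions (g = 0) in 0..11 are 0, 1, 2, 7.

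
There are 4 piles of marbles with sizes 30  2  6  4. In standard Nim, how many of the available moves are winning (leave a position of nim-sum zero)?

1

Nim-sum: 30 ⊕ 2 ⊕ 6 ⊕ 4 = 30.
The overall nim-sum is X = 30. A pile of size p has a winning move iff p XOR X < p (reduce it to p XOR X).
  30: 30 XOR 30 = 0 < 30 — winning move (to 0).
  2: 2 XOR 30 = 28 ≥ 2 — no move.
  6: 6 XOR 30 = 24 ≥ 6 — no move.
  4: 4 XOR 30 = 26 ≥ 4 — no move.
That gives 1 winning move.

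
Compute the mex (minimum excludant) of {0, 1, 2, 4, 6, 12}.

3

The values 0, 1, 2 are all present; 3 is the first non-negative integer missing from the set.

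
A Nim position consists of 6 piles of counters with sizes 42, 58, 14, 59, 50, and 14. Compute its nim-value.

25

In binary:
  101010  (42)
  111010  (58)
  001110  (14)
  111011  (59)
  110010  (50)
  001110  (14)
  ------
  011001  (25)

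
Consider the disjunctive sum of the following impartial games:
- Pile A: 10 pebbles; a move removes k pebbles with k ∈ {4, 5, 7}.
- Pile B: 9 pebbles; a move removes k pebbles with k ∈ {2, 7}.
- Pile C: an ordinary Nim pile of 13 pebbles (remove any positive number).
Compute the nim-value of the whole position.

15

For pile A, compute g(0), g(1), … with moves {4, 5, 7}:
k:     0  1  2  3  4  5  6  7  8  9 10
g(k):  0  0  0  0  1  1  1  1  2  2  2
So g(10) = 2.
Grundy values for pile B (subtraction set {2, 7}):
k:     0  1  2  3  4  5  6  7  8  9
g(k):  0  0  1  1  0  0  1  1  2  0
So g(9) = 0.
Pile C is a plain Nim pile of size 13, so its Grundy value is 13.
The value of a disjunctive sum is the nim-sum of the parts.
Combined value = 2 ⊕ 0 ⊕ 13 = 15.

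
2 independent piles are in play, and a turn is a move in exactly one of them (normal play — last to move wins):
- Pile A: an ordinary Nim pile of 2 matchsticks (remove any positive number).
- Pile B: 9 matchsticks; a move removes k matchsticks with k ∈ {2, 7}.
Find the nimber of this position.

Pile A is a plain Nim pile of size 2, so its Grundy value is 2.
Build the Grundy sequence for pile B with g(k) = mex{g(k−s) : s ∈ {2, 7}, s ≤ k}:
g(0) = mex{} = 0
g(1) = mex{} = 0
g(2) = mex{0} = 1
g(3) = mex{0} = 1
g(4) = mex{1} = 0
g(5) = mex{1} = 0
g(6) = mex{0} = 1
g(7) = mex{0} = 1
g(8) = mex{0,1} = 2
g(9) = mex{1} = 0
So g(9) = 0.
By the Sprague-Grundy theorem, the Grundy value of a sum of independent games is the XOR of the component values.
Combined value = 2 XOR 0 = 2.

2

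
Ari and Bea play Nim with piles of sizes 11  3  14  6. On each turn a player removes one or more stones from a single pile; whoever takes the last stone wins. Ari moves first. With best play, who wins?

Bea wins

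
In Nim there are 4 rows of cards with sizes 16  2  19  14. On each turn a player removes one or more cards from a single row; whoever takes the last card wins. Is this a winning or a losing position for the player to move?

Winning position

Bitwise XOR of the heap sizes:
  10000  (16)
  00010  (2)
  10011  (19)
  01110  (14)
  -----
  01111  (15)
The nim-sum is 15 ≠ 0, so this is an N-position: the player to move can win.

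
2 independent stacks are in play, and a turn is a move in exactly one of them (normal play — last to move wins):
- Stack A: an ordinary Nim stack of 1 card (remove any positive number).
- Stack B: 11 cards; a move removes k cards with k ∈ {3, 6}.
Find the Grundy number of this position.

1

Stack A is a plain Nim stack of size 1, so its Grundy value is 1.
Grundy values for stack B (subtraction set {3, 6}):
k:     0  1  2  3  4  5  6  7  8  9 10 11
g(k):  0  0  0  1  1  1  2  2  2  0  0  0
So g(11) = 0.
The value of a disjunctive sum is the nim-sum of the parts.
Combined value = 1 XOR 0 = 1.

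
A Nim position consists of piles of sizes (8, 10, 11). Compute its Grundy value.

9

Nim-sum: 8 XOR 10 XOR 11 = 9.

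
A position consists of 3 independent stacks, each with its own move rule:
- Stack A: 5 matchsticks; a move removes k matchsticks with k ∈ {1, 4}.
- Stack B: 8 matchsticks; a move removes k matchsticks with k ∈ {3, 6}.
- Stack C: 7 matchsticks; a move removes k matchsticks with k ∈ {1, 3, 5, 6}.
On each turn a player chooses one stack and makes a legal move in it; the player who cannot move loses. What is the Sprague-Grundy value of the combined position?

Grundy values for stack A (subtraction set {1, 4}):
g(0) = mex{} = 0
g(1) = mex{0} = 1
g(2) = mex{1} = 0
g(3) = mex{0} = 1
g(4) = mex{0,1} = 2
g(5) = mex{1,2} = 0
So g(5) = 0.
Build the Grundy sequence for stack B with g(k) = mex{g(k−s) : s ∈ {3, 6}, s ≤ k}:
k:     0  1  2  3  4  5  6  7  8
g(k):  0  0  0  1  1  1  2  2  2
So g(8) = 2.
Grundy values for stack C (subtraction set {1, 3, 5, 6}):
g(0) = mex{} = 0
g(1) = mex{0} = 1
g(2) = mex{1} = 0
g(3) = mex{0} = 1
g(4) = mex{1} = 0
g(5) = mex{0} = 1
g(6) = mex{0,1} = 2
g(7) = mex{0,1,2} = 3
So g(7) = 3.
The value of a disjunctive sum is the nim-sum of the parts.
Combined value = 0 XOR 2 XOR 3 = 1.

1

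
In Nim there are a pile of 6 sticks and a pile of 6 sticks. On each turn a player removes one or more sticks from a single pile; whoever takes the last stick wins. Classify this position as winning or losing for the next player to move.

Losing position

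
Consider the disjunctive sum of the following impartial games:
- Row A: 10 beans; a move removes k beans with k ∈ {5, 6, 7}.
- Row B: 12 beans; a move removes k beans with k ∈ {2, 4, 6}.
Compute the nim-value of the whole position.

0

For row A, compute g(0), g(1), … with moves {5, 6, 7}:
g(0) = mex{} = 0
g(1) = mex{} = 0
g(2) = mex{} = 0
g(3) = mex{} = 0
g(4) = mex{} = 0
g(5) = mex{0} = 1
g(6) = mex{0} = 1
g(7) = mex{0} = 1
g(8) = mex{0} = 1
g(9) = mex{0} = 1
g(10) = mex{0,1} = 2
So g(10) = 2.
For row B, compute g(0), g(1), … with moves {2, 4, 6}:
g(0) = mex{} = 0
g(1) = mex{} = 0
g(2) = mex{0} = 1
g(3) = mex{0} = 1
g(4) = mex{0,1} = 2
g(5) = mex{0,1} = 2
g(6) = mex{0,1,2} = 3
g(7) = mex{0,1,2} = 3
g(8) = mex{1,2,3} = 0
g(9) = mex{1,2,3} = 0
g(10) = mex{0,2,3} = 1
g(11) = mex{0,2,3} = 1
g(12) = mex{0,1,3} = 2
So g(12) = 2.
By the Sprague-Grundy theorem, the Grundy value of a sum of independent games is the XOR of the component values.
Combined value = 2 ⊕ 2 = 0.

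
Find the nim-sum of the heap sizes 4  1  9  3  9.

Compute the nim-sum pairwise:
4 XOR 1 = 5
5 XOR 9 = 12
12 XOR 3 = 15
15 XOR 9 = 6

6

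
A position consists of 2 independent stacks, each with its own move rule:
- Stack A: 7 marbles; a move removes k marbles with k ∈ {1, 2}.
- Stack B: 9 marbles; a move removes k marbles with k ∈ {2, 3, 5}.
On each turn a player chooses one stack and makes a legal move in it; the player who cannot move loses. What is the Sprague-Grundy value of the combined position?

0

For stack A, compute g(0), g(1), … with moves {1, 2}:
g(0) = mex{} = 0
g(1) = mex{0} = 1
g(2) = mex{0,1} = 2
g(3) = mex{1,2} = 0
g(4) = mex{0,2} = 1
g(5) = mex{0,1} = 2
g(6) = mex{1,2} = 0
g(7) = mex{0,2} = 1
So g(7) = 1.
Grundy values for stack B (subtraction set {2, 3, 5}):
k:     0  1  2  3  4  5  6  7  8  9
g(k):  0  0  1  1  2  2  3  0  0  1
So g(9) = 1.
The value of a disjunctive sum is the nim-sum of the parts.
Combined value = 1 XOR 1 = 0.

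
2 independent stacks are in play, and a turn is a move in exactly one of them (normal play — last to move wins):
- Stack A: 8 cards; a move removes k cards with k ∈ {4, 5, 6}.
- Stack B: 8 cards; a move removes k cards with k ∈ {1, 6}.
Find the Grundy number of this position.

Grundy values for stack A (subtraction set {4, 5, 6}):
k:     0  1  2  3  4  5  6  7  8
g(k):  0  0  0  0  1  1  1  1  2
So g(8) = 2.
Grundy values for stack B (subtraction set {1, 6}):
g(0) = mex{} = 0
g(1) = mex{0} = 1
g(2) = mex{1} = 0
g(3) = mex{0} = 1
g(4) = mex{1} = 0
g(5) = mex{0} = 1
g(6) = mex{0,1} = 2
g(7) = mex{1,2} = 0
g(8) = mex{0} = 1
So g(8) = 1.
By the Sprague-Grundy theorem, the Grundy value of a sum of independent games is the XOR of the component values.
Combined value = 2 ⊕ 1 = 3.

3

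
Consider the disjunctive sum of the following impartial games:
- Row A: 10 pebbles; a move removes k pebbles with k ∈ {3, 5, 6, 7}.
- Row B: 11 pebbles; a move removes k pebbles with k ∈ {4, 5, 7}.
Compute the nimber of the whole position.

0

For row A, compute g(0), g(1), … with moves {3, 5, 6, 7}:
g(0) = mex{} = 0
g(1) = mex{} = 0
g(2) = mex{} = 0
g(3) = mex{0} = 1
g(4) = mex{0} = 1
g(5) = mex{0} = 1
g(6) = mex{0,1} = 2
g(7) = mex{0,1} = 2
g(8) = mex{0,1} = 2
g(9) = mex{0,1,2} = 3
g(10) = mex{1,2} = 0
So g(10) = 0.
Grundy values for row B (subtraction set {4, 5, 7}):
k:     0  1  2  3  4  5  6  7  8  9 10 11
g(k):  0  0  0  0  1  1  1  1  2  2  2  0
So g(11) = 0.
The value of a disjunctive sum is the nim-sum of the parts.
Combined value = 0 ⊕ 0 = 0.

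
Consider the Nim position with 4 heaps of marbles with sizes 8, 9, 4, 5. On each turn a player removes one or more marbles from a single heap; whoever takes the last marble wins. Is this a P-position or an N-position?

P-position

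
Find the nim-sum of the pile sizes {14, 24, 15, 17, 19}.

27

In binary:
  01110  (14)
  11000  (24)
  01111  (15)
  10001  (17)
  10011  (19)
  -----
  11011  (27)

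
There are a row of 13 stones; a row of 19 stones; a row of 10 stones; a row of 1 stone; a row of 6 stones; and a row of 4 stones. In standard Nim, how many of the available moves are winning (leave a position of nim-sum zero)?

1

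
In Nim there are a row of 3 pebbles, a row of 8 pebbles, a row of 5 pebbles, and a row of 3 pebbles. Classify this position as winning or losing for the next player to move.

Winning position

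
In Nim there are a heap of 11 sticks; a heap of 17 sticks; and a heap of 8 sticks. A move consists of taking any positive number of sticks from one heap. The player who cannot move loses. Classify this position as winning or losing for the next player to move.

Winning position

Write each in binary and XOR column by column:
  01011  (11)
  10001  (17)
  01000  (8)
  -----
  10010  (18)
The nim-sum is 18 ≠ 0, so this is an N-position: the player to move can win.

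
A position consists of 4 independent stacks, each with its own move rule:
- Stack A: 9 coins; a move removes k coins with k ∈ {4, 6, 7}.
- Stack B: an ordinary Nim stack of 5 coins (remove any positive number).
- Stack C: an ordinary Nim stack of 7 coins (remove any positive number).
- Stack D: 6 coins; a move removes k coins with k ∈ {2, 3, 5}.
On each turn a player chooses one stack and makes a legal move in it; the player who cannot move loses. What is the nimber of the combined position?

For stack A, compute g(0), g(1), … with moves {4, 6, 7}:
g(0) = mex{} = 0
g(1) = mex{} = 0
g(2) = mex{} = 0
g(3) = mex{} = 0
g(4) = mex{0} = 1
g(5) = mex{0} = 1
g(6) = mex{0} = 1
g(7) = mex{0} = 1
g(8) = mex{0,1} = 2
g(9) = mex{0,1} = 2
So g(9) = 2.
Stack B is a plain Nim stack of size 5, so its Grundy value is 5.
Stack C is a plain Nim stack of size 7, so its Grundy value is 7.
Grundy values for stack D (subtraction set {2, 3, 5}):
g(0) = mex{} = 0
g(1) = mex{} = 0
g(2) = mex{0} = 1
g(3) = mex{0} = 1
g(4) = mex{0,1} = 2
g(5) = mex{0,1} = 2
g(6) = mex{0,1,2} = 3
So g(6) = 3.
By the Sprague-Grundy theorem, the Grundy value of a sum of independent games is the XOR of the component values.
Combined value = 2 XOR 5 XOR 7 XOR 3 = 3.

3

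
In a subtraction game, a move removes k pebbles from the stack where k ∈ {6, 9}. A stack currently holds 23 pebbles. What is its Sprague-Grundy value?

Build the Grundy sequence with g(k) = mex{g(k−s) : s ∈ {6, 9}, s ≤ k}:
k:     0  1  2  3  4  5  6  7  8  9 10 11 12 13 14 15 16 17 18 19 20 21 22 23
g(k):  0  0  0  0  0  0  1  1  1  1  1  1  2  2  2  0  0  0  0  0  0  1  1  1
So g(23) = 1.

1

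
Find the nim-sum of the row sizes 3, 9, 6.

12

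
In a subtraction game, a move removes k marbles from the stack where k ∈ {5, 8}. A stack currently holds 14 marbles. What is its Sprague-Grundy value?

0

Compute g(0), g(1), … for moves {5, 8}:
k:     0  1  2  3  4  5  6  7  8  9 10 11 12 13 14
g(k):  0  0  0  0  0  1  1  1  1  1  2  2  2  0  0
So g(14) = 0.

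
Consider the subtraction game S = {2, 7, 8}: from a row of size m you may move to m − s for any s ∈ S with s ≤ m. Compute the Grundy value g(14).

0

Compute g(0), g(1), … for moves {2, 7, 8}:
k:     0  1  2  3  4  5  6  7  8  9 10 11 12 13 14
g(k):  0  0  1  1  0  0  1  1  2  2  0  3  1  2  0
So g(14) = 0.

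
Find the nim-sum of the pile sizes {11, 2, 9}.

0

Nim-sum: 11 XOR 2 XOR 9 = 0.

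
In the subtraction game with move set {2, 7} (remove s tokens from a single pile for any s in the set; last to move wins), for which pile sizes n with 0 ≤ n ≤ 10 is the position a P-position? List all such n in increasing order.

0, 1, 4, 5, 9, 10

Grundy values for subtraction set {2, 7}:
g(0) = mex{} = 0
g(1) = mex{} = 0
g(2) = mex{0} = 1
g(3) = mex{0} = 1
g(4) = mex{1} = 0
g(5) = mex{1} = 0
g(6) = mex{0} = 1
g(7) = mex{0} = 1
g(8) = mex{0,1} = 2
g(9) = mex{1} = 0
g(10) = mex{1,2} = 0
The P-positions (g = 0) in 0..10 are 0, 1, 4, 5, 9, 10.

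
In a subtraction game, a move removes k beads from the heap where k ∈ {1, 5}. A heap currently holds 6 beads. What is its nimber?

0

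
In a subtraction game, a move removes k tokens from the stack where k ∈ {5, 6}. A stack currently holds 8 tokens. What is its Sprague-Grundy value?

Grundy values for subtraction set {5, 6}:
g(0) = mex{} = 0
g(1) = mex{} = 0
g(2) = mex{} = 0
g(3) = mex{} = 0
g(4) = mex{} = 0
g(5) = mex{0} = 1
g(6) = mex{0} = 1
g(7) = mex{0} = 1
g(8) = mex{0} = 1
So g(8) = 1.

1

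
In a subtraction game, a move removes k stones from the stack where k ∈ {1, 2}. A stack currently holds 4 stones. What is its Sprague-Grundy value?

1

Compute g(0), g(1), … for moves {1, 2}:
k:     0  1  2  3  4
g(k):  0  1  2  0  1
So g(4) = 1.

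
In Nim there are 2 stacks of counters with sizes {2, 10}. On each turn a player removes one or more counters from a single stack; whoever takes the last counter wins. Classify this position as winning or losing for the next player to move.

Winning position

Compute the nim-sum pairwise:
2 ⊕ 10 = 8
The nim-sum is 8 ≠ 0, so this is an N-position: the player to move can win.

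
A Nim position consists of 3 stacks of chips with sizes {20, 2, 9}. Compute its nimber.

31

Nim-sum: 20 ^ 2 ^ 9 = 31.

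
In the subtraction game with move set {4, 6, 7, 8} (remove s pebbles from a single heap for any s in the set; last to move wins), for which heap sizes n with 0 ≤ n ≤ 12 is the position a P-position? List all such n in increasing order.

0, 1, 2, 3, 12

Build the Grundy sequence with g(k) = mex{g(k−s) : s ∈ {4, 6, 7, 8}, s ≤ k}:
k:     0  1  2  3  4  5  6  7  8  9 10 11 12
g(k):  0  0  0  0  1  1  1  1  2  2  2  2  0
The P-positions (g = 0) in 0..12 are 0, 1, 2, 3, 12.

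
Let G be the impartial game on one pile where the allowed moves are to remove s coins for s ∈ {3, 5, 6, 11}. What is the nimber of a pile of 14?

Compute g(0), g(1), … for moves {3, 5, 6, 11}:
g(0) = mex{} = 0
g(1) = mex{} = 0
g(2) = mex{} = 0
g(3) = mex{0} = 1
g(4) = mex{0} = 1
g(5) = mex{0} = 1
g(6) = mex{0,1} = 2
g(7) = mex{0,1} = 2
g(8) = mex{0,1} = 2
g(9) = mex{1,2} = 0
g(10) = mex{1,2} = 0
g(11) = mex{0,1,2} = 3
g(12) = mex{0,2} = 1
g(13) = mex{0,2} = 1
g(14) = mex{0,1,2,3} = 4
So g(14) = 4.

4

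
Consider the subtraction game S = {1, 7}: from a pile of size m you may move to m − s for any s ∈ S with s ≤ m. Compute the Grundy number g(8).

0

Build the Grundy sequence with g(k) = mex{g(k−s) : s ∈ {1, 7}, s ≤ k}:
g(0) = mex{} = 0
g(1) = mex{0} = 1
g(2) = mex{1} = 0
g(3) = mex{0} = 1
g(4) = mex{1} = 0
g(5) = mex{0} = 1
g(6) = mex{1} = 0
g(7) = mex{0} = 1
g(8) = mex{1} = 0
So g(8) = 0.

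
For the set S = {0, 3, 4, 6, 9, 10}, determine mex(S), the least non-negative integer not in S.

1

0 is in the set but 1 is not, so the mex is 1.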